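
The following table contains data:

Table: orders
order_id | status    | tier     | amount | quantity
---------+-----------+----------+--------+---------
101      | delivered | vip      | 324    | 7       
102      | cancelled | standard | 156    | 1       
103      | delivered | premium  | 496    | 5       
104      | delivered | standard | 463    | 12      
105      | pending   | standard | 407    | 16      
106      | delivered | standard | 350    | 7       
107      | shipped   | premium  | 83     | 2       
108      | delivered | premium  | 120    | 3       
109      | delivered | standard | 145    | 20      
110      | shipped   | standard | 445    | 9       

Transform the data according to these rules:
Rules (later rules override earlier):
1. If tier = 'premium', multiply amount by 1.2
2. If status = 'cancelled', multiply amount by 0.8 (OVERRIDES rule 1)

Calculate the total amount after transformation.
3097.6

Step 1: Rule 2 takes priority for records with status = 'cancelled'
  - 1 records: 156 × 0.8 = 124.8
Step 2: Rule 1 applies to remaining records with tier = 'premium'
  - 3 records: 699 × 1.2 = 838.8
Step 3: Other records unchanged: 2134
Step 4: Final sum = 124.8 + 838.8 + 2134 = 3097.6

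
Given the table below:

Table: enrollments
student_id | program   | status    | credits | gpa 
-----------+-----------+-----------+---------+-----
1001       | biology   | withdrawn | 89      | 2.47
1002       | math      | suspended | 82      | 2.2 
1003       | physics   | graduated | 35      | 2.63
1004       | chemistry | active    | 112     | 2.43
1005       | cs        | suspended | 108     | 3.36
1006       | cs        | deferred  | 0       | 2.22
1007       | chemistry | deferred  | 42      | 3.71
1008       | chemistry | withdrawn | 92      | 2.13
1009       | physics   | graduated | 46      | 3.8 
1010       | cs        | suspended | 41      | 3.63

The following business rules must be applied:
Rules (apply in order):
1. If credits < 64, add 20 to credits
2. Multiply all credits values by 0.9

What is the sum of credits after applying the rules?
672.3

Step 1: Apply Rule 1 - Add 20 to records with credits < 64
  - 5 records affected: 164 + (5 × 20) = 264
  - Unaffected records: 483
  - Sum after Rule 1: 747
Step 2: Apply Rule 2 - Multiply all by 0.9
  - 747 × 0.9 = 672.3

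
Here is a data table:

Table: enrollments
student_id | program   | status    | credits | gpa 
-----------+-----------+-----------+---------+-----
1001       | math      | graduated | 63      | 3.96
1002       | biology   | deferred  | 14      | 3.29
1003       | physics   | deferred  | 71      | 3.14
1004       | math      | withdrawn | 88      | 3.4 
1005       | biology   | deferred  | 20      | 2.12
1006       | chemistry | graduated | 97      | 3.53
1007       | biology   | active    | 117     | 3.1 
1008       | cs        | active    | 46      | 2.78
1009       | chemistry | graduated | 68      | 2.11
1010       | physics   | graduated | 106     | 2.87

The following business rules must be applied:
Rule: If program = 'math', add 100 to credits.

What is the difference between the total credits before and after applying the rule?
200

Step 1: Original sum of credits = 690
Step 2: 2 records have program = 'math'
Step 3: Each affected record changes by 100
Step 4: Total change = 2 × 100 = 200
Step 5: New sum = 690 + 200 = 890
Step 6: Difference = |890 - 690| = 200
        (Sum increased by 200)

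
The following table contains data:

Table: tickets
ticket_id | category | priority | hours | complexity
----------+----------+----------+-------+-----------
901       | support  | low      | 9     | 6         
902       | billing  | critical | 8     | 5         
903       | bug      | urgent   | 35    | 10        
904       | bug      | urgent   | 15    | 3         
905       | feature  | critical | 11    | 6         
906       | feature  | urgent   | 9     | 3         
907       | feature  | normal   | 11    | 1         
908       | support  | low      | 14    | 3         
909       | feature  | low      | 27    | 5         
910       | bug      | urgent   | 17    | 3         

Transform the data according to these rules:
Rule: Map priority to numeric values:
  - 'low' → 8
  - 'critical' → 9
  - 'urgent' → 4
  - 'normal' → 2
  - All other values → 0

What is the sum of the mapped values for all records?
60

Step 1: Apply mapping to each record
Step 2: Count by status:
  'low': 3 records × 8 = 24
  'critical': 2 records × 9 = 18
  'urgent': 4 records × 4 = 16
  'normal': 1 records × 2 = 2
Step 3: Sum all mapped values = 60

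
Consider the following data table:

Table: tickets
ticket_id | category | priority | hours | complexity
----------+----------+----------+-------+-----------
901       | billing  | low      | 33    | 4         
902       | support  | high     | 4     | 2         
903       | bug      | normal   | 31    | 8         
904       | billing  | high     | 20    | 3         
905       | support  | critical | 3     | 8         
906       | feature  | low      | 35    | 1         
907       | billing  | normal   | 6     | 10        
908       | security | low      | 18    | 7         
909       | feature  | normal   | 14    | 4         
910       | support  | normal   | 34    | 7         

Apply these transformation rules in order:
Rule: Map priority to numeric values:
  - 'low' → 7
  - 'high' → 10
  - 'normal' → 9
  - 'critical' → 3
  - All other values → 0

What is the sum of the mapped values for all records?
80

Step 1: Apply mapping to each record
Step 2: Count by status:
  'low': 3 records × 7 = 21
  'high': 2 records × 10 = 20
  'normal': 4 records × 9 = 36
  'critical': 1 records × 3 = 3
Step 3: Sum all mapped values = 80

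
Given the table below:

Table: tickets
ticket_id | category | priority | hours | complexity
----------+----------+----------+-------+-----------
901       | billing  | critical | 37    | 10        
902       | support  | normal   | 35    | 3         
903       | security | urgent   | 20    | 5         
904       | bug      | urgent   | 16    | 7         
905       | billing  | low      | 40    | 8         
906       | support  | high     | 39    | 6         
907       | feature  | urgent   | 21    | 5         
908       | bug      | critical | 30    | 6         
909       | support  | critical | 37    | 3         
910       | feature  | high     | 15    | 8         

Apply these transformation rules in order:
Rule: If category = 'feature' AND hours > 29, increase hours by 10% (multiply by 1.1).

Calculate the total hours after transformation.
290

Step 1: Find records where category = 'feature' AND hours > 29
Step 2: 0 records match, summing to 0
Step 3: After multiplier: 0 × 1.1 = 0.0
Step 4: Unaffected records sum: 290
Step 5: Final sum = 0.0 + 290 = 290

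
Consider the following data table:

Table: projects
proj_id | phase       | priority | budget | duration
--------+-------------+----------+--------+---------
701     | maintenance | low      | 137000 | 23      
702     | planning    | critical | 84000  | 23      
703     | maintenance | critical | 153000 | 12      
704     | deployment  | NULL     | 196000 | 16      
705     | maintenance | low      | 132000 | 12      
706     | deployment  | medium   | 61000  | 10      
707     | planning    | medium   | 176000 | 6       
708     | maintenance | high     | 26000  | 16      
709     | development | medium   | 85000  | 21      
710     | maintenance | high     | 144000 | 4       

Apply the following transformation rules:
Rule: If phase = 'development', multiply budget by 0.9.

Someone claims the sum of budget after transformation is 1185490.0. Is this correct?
No, the correct result is 1185500.0.

Step 1: Calculate the correct sum after transformation
Step 2: Apply multiplier 0.9 to records where phase = 'development'
Step 3: Correct result = 1185500.0
Step 4: Claimed result = 1185490.0
Step 5: 1185500.0 ≠ 1185490.0
Conclusion: The claimed result is incorrect. The correct answer is 1185500.0.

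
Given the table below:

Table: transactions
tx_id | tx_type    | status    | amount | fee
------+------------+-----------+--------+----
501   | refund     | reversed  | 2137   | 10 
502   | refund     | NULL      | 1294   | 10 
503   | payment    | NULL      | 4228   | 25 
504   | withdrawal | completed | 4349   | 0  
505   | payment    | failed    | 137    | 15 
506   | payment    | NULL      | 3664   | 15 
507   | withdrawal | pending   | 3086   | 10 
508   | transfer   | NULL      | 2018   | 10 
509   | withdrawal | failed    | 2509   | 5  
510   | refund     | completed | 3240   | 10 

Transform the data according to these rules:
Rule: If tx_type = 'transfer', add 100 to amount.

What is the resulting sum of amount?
26762

Step 1: Count records where tx_type = 'transfer': 1
Step 2: Total bonus added: 1 × 100 = 100
Step 3: Original sum of amount: 26662
Step 4: Final sum = 26662 + 100 = 26762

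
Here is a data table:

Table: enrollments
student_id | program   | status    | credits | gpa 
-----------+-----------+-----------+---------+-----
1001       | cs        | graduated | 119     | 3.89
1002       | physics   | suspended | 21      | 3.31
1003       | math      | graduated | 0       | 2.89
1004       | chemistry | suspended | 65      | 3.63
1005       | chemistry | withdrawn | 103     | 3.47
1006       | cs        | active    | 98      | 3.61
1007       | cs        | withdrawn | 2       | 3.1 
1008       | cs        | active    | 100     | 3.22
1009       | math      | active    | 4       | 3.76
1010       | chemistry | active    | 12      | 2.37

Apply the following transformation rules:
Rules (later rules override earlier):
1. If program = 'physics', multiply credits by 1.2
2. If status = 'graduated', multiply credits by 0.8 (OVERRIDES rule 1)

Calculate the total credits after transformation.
504.4

Step 1: Rule 2 takes priority for records with status = 'graduated'
  - 2 records: 119 × 0.8 = 95.2
Step 2: Rule 1 applies to remaining records with program = 'physics'
  - 1 records: 21 × 1.2 = 25.2
Step 3: Other records unchanged: 384
Step 4: Final sum = 95.2 + 25.2 + 384 = 504.4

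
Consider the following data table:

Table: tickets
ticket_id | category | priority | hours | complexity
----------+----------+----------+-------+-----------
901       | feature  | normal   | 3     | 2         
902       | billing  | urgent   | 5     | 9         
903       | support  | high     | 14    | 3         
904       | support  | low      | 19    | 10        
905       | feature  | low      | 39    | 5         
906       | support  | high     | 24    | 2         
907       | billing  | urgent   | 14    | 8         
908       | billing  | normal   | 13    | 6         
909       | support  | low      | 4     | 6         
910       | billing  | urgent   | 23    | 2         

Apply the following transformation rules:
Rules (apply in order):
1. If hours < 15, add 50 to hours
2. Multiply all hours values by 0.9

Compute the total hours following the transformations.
412.2

Step 1: Apply Rule 1 - Add 50 to records with hours < 15
  - 6 records affected: 53 + (6 × 50) = 353
  - Unaffected records: 105
  - Sum after Rule 1: 458
Step 2: Apply Rule 2 - Multiply all by 0.9
  - 458 × 0.9 = 412.2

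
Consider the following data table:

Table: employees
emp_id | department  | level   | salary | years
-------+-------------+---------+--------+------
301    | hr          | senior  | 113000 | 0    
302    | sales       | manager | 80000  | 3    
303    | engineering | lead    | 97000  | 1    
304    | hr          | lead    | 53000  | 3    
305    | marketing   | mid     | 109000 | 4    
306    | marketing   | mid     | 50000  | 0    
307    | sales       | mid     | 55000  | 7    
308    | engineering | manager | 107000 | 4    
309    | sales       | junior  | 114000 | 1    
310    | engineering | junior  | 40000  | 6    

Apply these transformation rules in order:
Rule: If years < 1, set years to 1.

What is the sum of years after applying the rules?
31

Step 1: 2 records have years < 1
Step 2: These records originally summed to 0
Step 3: After setting to minimum: 2 × 1 = 2
Step 4: Unaffected records sum: 29
Step 5: Final sum = 2 + 29 = 31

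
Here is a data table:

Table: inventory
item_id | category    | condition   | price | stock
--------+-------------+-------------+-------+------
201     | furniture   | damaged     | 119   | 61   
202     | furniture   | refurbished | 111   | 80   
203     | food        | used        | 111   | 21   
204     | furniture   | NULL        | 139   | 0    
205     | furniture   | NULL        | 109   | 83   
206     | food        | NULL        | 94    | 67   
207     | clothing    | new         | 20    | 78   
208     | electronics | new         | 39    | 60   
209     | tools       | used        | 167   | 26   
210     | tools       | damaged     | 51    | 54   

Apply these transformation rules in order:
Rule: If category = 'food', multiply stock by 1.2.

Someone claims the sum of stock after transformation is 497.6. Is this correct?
No, the correct result is 547.6.

Step 1: Calculate the correct sum after transformation
Step 2: Apply multiplier 1.2 to records where category = 'food'
Step 3: Correct result = 547.6
Step 4: Claimed result = 497.6
Step 5: 547.6 ≠ 497.6
Conclusion: The claimed result is incorrect. The correct answer is 547.6.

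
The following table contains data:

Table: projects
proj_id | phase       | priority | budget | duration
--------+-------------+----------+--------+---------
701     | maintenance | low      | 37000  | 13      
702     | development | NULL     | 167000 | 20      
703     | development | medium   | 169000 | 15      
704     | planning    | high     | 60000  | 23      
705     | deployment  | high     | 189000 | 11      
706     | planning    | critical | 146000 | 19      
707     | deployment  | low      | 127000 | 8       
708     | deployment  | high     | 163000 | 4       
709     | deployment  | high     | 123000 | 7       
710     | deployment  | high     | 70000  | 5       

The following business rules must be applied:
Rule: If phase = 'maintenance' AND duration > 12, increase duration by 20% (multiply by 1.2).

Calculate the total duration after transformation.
127.6

Step 1: Find records where phase = 'maintenance' AND duration > 12
Step 2: 1 records match, summing to 13
Step 3: After multiplier: 13 × 1.2 = 15.6
Step 4: Unaffected records sum: 112
Step 5: Final sum = 15.6 + 112 = 127.6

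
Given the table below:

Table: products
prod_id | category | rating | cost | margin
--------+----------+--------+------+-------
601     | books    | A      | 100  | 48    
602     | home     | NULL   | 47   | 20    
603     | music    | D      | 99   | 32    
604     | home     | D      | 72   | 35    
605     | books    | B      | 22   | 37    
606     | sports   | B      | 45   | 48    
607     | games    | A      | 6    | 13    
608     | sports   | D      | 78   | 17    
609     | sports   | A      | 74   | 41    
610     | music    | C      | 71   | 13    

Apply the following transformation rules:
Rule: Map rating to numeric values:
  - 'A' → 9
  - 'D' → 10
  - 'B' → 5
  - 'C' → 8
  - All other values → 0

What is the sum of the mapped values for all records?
75

Step 1: Apply mapping to each record
Step 2: Count by status:
  'A': 3 records × 9 = 27
  'D': 3 records × 10 = 30
  'B': 2 records × 5 = 10
  'C': 1 records × 8 = 8
Step 3: Sum all mapped values = 75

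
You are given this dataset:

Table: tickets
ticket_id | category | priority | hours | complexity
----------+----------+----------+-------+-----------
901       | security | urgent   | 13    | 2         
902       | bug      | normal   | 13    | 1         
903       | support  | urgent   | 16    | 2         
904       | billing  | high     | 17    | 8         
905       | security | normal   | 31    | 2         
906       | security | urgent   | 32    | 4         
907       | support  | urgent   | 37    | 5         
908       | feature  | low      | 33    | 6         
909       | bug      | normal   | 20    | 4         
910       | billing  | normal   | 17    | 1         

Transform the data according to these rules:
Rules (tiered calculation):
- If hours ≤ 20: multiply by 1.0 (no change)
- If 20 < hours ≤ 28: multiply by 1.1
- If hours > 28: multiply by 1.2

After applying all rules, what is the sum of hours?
255.6

Step 1: Tier 1 (hours ≤ 20): 6 records, sum = 96 × 1.0 = 96.0
Step 2: Tier 2 (20 < hours ≤ 28): 0 records, sum = 0 × 1.1 = 0.0
Step 3: Tier 3 (hours > 28): 4 records, sum = 133 × 1.2 = 159.6
Step 4: Final sum = 96.0 + 0.0 + 159.6 = 255.6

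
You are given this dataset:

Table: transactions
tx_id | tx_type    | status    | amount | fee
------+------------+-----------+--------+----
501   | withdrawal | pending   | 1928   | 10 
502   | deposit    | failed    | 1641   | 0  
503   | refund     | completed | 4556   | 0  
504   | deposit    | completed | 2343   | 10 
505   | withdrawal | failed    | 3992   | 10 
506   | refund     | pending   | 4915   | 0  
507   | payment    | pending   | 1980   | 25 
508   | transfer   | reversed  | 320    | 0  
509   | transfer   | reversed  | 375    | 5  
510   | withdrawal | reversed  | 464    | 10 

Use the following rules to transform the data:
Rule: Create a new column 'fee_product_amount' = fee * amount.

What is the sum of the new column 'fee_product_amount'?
138645

Step 1: For each record, compute fee * amount
Example calculations:
  10 * 1928 = 19280
  0 * 1641 = 0
  0 * 4556 = 0
  ...
Step 2: Sum all derived values
Step 3: Total = 138645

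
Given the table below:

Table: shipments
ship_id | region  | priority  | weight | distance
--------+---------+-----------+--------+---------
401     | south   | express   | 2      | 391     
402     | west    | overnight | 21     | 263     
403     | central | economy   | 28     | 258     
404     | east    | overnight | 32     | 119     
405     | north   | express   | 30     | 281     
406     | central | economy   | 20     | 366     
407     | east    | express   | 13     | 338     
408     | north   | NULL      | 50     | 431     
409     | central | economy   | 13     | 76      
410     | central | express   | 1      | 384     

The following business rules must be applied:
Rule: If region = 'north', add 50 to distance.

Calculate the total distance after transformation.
3007

Step 1: Count records where region = 'north': 2
Step 2: Total bonus added: 2 × 50 = 100
Step 3: Original sum of distance: 2907
Step 4: Final sum = 2907 + 100 = 3007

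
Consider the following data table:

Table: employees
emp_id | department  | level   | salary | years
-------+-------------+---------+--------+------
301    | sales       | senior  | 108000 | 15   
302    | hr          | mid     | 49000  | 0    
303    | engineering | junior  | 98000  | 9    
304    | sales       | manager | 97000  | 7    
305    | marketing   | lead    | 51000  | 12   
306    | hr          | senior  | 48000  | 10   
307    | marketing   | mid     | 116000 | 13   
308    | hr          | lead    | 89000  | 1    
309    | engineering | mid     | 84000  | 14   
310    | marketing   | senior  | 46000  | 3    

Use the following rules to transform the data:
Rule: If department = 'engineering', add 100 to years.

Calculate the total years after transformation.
284

Step 1: Count records where department = 'engineering': 2
Step 2: Total bonus added: 2 × 100 = 200
Step 3: Original sum of years: 84
Step 4: Final sum = 84 + 200 = 284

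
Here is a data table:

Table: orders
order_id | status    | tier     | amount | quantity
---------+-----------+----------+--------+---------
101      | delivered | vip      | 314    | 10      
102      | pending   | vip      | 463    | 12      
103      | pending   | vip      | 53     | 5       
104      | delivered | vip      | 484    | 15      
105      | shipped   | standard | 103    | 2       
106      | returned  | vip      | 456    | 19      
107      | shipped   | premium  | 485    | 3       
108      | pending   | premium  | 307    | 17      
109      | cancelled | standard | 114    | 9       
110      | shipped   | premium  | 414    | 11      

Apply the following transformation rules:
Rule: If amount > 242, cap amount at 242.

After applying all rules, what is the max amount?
242

Step 1: Original maximum amount = 485
Step 2: Apply cap at 242
Step 3: 7 records had amount > 242 and were capped
Step 4: Maximum after transformation = 242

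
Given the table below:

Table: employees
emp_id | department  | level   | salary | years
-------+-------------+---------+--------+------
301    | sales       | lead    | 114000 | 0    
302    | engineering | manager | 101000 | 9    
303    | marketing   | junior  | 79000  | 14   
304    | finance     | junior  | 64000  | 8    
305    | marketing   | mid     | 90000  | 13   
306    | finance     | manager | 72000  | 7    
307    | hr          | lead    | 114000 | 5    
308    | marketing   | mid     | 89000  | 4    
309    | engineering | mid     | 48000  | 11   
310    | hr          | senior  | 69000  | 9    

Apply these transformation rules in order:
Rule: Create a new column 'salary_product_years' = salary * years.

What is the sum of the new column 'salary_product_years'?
6276000

Step 1: For each record, compute salary * years
Example calculations:
  114000 * 0 = 0
  101000 * 9 = 909000
  79000 * 14 = 1106000
  ...
Step 2: Sum all derived values
Step 3: Total = 6276000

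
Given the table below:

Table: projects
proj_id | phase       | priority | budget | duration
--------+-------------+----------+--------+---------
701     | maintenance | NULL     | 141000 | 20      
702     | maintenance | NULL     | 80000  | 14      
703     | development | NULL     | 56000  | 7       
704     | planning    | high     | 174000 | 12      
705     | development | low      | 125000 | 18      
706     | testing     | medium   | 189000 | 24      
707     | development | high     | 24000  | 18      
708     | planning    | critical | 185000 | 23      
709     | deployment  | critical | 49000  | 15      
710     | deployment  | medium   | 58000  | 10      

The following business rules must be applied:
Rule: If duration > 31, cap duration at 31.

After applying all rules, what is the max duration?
24

Step 1: Original maximum duration = 24
Step 2: Check cap of 31 against maximum
Step 3: No records exceed the cap (max 24 <= cap 31), so no capping applies
Step 4: Maximum after transformation = 24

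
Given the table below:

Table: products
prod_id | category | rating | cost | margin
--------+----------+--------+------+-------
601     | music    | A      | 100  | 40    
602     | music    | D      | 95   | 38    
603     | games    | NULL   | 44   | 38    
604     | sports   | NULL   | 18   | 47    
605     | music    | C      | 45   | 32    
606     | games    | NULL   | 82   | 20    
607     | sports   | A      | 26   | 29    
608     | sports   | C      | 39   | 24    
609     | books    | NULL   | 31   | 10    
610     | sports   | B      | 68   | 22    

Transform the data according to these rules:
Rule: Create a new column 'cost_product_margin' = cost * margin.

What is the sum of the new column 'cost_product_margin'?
16704

Step 1: For each record, compute cost * margin
Example calculations:
  100 * 40 = 4000
  95 * 38 = 3610
  44 * 38 = 1672
  ...
Step 2: Sum all derived values
Step 3: Total = 16704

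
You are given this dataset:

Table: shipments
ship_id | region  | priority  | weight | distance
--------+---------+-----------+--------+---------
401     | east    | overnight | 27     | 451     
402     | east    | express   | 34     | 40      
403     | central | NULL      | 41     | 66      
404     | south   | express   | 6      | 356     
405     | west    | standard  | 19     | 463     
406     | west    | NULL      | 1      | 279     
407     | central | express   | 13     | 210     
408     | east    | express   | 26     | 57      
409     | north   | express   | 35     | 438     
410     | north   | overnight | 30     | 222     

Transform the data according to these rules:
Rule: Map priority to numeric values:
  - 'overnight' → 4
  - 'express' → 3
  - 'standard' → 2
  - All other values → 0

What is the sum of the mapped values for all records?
25

Step 1: Apply mapping to each record
Step 2: Count by status:
  'overnight': 2 records × 4 = 8
  'express': 5 records × 3 = 15
  'standard': 1 records × 2 = 2
Step 3: Sum all mapped values = 25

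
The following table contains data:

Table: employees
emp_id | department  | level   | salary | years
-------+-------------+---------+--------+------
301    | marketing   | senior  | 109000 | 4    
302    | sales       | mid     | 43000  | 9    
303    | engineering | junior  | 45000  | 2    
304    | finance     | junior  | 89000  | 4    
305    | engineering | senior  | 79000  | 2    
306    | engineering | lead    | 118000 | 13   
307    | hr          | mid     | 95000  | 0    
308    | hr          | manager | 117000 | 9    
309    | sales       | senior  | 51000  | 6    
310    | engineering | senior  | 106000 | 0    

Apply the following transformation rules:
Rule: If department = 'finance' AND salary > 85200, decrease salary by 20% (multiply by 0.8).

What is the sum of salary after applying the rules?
834200.0

Step 1: Find records where department = 'finance' AND salary > 85200
Step 2: 1 records match, summing to 89000
Step 3: After multiplier: 89000 × 0.8 = 71200.0
Step 4: Unaffected records sum: 763000
Step 5: Final sum = 71200.0 + 763000 = 834200.0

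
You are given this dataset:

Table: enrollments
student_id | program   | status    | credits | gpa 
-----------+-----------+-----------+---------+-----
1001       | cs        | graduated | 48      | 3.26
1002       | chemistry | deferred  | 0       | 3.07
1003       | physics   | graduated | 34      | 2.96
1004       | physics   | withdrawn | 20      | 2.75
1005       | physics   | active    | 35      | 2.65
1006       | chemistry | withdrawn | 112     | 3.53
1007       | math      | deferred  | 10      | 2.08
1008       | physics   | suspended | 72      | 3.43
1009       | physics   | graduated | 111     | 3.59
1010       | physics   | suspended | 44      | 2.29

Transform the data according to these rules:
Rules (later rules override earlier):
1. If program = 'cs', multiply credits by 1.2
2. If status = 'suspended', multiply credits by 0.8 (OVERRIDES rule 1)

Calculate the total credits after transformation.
472.4

Step 1: Rule 2 takes priority for records with status = 'suspended'
  - 2 records: 116 × 0.8 = 92.8
Step 2: Rule 1 applies to remaining records with program = 'cs'
  - 1 records: 48 × 1.2 = 57.6
Step 3: Other records unchanged: 322
Step 4: Final sum = 92.8 + 57.6 + 322 = 472.4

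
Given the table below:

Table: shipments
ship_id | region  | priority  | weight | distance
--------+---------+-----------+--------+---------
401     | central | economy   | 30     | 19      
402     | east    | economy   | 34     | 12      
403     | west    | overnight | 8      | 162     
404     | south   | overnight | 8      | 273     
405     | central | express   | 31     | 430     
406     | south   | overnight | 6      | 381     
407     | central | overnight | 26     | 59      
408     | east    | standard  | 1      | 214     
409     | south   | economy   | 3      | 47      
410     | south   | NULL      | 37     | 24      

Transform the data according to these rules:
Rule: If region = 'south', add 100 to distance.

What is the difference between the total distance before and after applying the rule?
400

Step 1: Original sum of distance = 1621
Step 2: 4 records have region = 'south'
Step 3: Each affected record changes by 100
Step 4: Total change = 4 × 100 = 400
Step 5: New sum = 1621 + 400 = 2021
Step 6: Difference = |2021 - 1621| = 400
        (Sum increased by 400)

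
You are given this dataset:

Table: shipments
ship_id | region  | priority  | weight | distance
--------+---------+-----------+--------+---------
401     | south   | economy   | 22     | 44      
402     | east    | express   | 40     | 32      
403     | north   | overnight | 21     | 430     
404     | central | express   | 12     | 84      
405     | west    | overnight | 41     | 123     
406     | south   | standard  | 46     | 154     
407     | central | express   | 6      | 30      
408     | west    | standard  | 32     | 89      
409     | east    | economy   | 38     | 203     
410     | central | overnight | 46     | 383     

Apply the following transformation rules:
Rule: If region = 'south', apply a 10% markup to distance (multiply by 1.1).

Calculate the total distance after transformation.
1591.8

Step 1: Records with region = 'south' have total distance = 198
Step 2: Apply multiplier: 198 × 1.1 = 217.8
Step 3: Other records total: 1374
Step 4: Final sum = 217.8 + 1374 = 1591.8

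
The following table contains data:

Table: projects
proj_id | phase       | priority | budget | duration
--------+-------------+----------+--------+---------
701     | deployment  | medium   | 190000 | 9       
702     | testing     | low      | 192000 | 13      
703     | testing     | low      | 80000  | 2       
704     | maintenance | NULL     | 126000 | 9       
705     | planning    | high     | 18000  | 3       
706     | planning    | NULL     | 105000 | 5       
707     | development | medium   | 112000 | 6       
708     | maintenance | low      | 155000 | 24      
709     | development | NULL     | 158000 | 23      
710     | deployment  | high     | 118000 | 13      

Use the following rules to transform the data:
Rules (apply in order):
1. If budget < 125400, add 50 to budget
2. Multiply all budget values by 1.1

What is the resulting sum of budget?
1379675.0

Step 1: Apply Rule 1 - Add 50 to records with budget < 125400
  - 5 records affected: 433000 + (5 × 50) = 433250
  - Unaffected records: 821000
  - Sum after Rule 1: 1254250
Step 2: Apply Rule 2 - Multiply all by 1.1
  - 1254250 × 1.1 = 1379675.0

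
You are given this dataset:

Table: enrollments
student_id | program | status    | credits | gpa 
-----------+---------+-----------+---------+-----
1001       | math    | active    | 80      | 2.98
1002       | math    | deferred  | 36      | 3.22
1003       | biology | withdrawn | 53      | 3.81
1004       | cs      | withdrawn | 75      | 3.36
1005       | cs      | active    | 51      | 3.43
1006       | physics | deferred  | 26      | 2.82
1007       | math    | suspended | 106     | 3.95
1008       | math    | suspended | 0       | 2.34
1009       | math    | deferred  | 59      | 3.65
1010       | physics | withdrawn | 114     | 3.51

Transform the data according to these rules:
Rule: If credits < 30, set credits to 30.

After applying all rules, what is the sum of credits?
634

Step 1: 2 records have credits < 30
Step 2: These records originally summed to 26
Step 3: After setting to minimum: 2 × 30 = 60
Step 4: Unaffected records sum: 574
Step 5: Final sum = 60 + 574 = 634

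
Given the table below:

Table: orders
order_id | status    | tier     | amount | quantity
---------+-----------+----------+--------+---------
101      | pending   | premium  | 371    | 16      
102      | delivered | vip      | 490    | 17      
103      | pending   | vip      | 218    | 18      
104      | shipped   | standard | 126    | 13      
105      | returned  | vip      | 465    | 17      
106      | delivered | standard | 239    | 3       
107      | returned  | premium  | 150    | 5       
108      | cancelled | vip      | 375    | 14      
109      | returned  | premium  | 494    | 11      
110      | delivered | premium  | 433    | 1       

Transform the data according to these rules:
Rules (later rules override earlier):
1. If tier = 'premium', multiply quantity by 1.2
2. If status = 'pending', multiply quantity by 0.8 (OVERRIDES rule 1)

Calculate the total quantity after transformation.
111.6

Step 1: Rule 2 takes priority for records with status = 'pending'
  - 2 records: 34 × 0.8 = 27.2
Step 2: Rule 1 applies to remaining records with tier = 'premium'
  - 3 records: 17 × 1.2 = 20.4
Step 3: Other records unchanged: 64
Step 4: Final sum = 27.2 + 20.4 + 64 = 111.6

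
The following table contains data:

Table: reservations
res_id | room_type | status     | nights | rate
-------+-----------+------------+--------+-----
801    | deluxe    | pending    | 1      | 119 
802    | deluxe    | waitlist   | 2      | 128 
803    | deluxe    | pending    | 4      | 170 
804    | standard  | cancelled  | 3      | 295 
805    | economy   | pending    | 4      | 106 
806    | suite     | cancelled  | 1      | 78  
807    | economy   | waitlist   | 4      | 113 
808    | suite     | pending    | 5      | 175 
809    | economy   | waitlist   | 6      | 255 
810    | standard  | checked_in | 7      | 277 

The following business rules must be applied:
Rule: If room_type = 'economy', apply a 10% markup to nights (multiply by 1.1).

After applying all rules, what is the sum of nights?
38.4

Step 1: Records with room_type = 'economy' have total nights = 14
Step 2: Apply multiplier: 14 × 1.1 = 15.4
Step 3: Other records total: 23
Step 4: Final sum = 15.4 + 23 = 38.4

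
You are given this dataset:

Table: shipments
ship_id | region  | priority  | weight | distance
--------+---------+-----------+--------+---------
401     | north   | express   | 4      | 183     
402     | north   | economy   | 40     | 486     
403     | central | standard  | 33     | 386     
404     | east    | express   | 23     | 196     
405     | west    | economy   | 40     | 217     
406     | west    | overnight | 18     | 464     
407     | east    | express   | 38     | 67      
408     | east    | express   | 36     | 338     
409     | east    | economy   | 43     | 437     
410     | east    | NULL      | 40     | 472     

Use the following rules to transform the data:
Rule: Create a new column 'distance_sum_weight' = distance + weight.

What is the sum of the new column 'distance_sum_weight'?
3561

Step 1: For each record, compute distance + weight
Example calculations:
  183 + 4 = 187
  486 + 40 = 526
  386 + 33 = 419
  ...
Step 2: Sum all derived values
Step 3: Total = 3561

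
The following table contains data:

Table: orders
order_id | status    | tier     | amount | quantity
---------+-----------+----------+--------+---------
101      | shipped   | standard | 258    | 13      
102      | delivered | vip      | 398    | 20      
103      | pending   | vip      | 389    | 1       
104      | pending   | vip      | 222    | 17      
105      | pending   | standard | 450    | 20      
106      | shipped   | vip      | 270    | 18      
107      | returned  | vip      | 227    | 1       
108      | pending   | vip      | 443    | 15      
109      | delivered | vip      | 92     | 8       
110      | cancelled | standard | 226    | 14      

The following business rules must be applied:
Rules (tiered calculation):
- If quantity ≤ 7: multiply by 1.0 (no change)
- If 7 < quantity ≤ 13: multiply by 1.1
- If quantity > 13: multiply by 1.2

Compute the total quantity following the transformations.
149.9

Step 1: Tier 1 (quantity ≤ 7): 2 records, sum = 2 × 1.0 = 2.0
Step 2: Tier 2 (7 < quantity ≤ 13): 2 records, sum = 21 × 1.1 = 23.1
Step 3: Tier 3 (quantity > 13): 6 records, sum = 104 × 1.2 = 124.8
Step 4: Final sum = 2.0 + 23.1 + 124.8 = 149.9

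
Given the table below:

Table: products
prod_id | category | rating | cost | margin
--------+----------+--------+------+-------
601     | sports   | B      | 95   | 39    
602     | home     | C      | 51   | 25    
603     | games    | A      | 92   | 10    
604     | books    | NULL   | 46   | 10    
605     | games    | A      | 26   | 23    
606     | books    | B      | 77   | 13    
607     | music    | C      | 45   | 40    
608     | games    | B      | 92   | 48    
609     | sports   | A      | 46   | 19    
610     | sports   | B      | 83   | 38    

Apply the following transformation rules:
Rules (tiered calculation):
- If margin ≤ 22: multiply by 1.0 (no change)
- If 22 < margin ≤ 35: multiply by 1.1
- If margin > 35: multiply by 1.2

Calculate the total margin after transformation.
302.8

Step 1: Tier 1 (margin ≤ 22): 4 records, sum = 52 × 1.0 = 52.0
Step 2: Tier 2 (22 < margin ≤ 35): 2 records, sum = 48 × 1.1 = 52.8
Step 3: Tier 3 (margin > 35): 4 records, sum = 165 × 1.2 = 198.0
Step 4: Final sum = 52.0 + 52.8 + 198.0 = 302.8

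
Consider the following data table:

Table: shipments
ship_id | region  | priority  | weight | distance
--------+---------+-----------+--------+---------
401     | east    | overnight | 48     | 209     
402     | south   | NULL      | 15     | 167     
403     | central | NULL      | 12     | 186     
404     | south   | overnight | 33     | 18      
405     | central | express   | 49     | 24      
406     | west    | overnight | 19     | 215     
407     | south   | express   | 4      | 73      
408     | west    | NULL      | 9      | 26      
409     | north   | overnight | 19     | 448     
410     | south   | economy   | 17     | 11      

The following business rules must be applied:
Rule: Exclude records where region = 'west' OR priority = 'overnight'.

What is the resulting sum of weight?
97

Step 1: Find records where region = 'west' OR priority = 'overnight'
Step 2: 5 records match, summing to 128
Step 3: Original sum: 225
Step 4: Remaining sum = 225 - 128 = 97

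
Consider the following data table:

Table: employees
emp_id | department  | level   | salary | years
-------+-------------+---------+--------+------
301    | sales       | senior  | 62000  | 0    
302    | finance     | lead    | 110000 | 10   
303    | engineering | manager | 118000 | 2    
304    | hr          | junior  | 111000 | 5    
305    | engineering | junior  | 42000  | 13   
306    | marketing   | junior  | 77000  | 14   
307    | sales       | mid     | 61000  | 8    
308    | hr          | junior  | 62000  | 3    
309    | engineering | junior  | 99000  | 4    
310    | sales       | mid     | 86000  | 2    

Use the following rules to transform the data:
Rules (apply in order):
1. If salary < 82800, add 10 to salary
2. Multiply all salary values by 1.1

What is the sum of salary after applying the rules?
910855.0

Step 1: Apply Rule 1 - Add 10 to records with salary < 82800
  - 5 records affected: 304000 + (5 × 10) = 304050
  - Unaffected records: 524000
  - Sum after Rule 1: 828050
Step 2: Apply Rule 2 - Multiply all by 1.1
  - 828050 × 1.1 = 910855.0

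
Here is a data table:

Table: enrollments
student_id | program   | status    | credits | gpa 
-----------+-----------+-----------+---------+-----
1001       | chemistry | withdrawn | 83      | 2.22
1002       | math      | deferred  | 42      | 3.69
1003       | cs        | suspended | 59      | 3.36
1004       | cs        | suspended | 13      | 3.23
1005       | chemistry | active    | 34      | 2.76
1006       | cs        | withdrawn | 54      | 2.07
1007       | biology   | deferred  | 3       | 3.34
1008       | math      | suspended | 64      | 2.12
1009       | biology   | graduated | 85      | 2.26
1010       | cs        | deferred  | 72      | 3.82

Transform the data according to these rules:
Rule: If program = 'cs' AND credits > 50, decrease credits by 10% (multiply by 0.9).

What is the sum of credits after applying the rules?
490.5

Step 1: Find records where program = 'cs' AND credits > 50
Step 2: 3 records match, summing to 185
Step 3: After multiplier: 185 × 0.9 = 166.5
Step 4: Unaffected records sum: 324
Step 5: Final sum = 166.5 + 324 = 490.5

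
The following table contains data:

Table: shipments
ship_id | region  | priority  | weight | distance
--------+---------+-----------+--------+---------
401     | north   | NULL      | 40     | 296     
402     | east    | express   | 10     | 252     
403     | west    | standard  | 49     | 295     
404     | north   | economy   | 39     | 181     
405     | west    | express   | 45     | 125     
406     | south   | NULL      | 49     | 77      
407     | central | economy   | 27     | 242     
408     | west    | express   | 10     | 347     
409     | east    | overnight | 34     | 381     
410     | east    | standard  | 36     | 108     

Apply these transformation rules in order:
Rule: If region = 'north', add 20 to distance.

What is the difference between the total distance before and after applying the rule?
40

Step 1: Original sum of distance = 2304
Step 2: 2 records have region = 'north'
Step 3: Each affected record changes by 20
Step 4: Total change = 2 × 20 = 40
Step 5: New sum = 2304 + 40 = 2344
Step 6: Difference = |2344 - 2304| = 40
        (Sum increased by 40)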